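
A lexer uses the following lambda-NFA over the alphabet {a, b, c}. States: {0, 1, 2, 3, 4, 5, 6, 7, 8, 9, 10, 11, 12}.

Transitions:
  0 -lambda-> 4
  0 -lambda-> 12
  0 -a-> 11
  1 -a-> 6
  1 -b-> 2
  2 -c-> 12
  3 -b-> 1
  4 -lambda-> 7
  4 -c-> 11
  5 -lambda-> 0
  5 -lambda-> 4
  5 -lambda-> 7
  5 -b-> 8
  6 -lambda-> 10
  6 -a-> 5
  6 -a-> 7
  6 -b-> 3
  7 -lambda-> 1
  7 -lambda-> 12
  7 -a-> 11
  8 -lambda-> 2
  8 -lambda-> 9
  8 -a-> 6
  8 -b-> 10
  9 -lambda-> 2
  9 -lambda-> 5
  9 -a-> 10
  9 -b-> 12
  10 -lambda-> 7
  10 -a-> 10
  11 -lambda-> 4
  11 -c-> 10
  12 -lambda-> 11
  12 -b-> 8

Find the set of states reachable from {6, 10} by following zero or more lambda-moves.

{1, 4, 6, 7, 10, 11, 12}

Start with {6, 10}.
From 10 via lambda: add 7.
From 7 via lambda: add 1, 12.
From 12 via lambda: add 11.
From 11 via lambda: add 4.
No new states can be added; the closed set is {1, 4, 6, 7, 10, 11, 12}.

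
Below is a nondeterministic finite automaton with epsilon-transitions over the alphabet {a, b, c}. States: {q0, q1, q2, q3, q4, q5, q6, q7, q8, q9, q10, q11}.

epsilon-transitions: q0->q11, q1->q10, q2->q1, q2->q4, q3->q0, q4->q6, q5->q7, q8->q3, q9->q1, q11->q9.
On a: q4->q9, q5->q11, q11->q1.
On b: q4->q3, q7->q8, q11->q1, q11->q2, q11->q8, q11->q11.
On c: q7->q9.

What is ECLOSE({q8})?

{q0, q1, q3, q8, q9, q10, q11}

Start with {q8}.
From q8 via epsilon: add q3.
From q3 via epsilon: add q0.
From q0 via epsilon: add q11.
From q11 via epsilon: add q9.
From q9 via epsilon: add q1.
From q1 via epsilon: add q10.
No new states can be added; the closed set is {q0, q1, q3, q8, q9, q10, q11}.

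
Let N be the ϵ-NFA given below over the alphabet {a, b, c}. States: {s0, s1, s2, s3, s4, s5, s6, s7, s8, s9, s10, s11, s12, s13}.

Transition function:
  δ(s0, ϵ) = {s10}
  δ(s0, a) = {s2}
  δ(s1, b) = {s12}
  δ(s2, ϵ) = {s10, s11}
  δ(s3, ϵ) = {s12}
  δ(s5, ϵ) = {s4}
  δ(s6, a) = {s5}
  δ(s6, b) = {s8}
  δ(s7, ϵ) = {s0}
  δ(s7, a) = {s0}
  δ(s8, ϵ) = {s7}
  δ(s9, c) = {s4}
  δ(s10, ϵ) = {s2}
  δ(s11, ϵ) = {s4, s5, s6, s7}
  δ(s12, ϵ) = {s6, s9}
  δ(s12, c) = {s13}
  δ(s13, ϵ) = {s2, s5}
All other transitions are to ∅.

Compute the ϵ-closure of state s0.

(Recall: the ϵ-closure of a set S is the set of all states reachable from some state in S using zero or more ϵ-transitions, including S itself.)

{s0, s2, s4, s5, s6, s7, s10, s11}

Start with {s0}.
From s0 via ϵ: add s10.
From s10 via ϵ: add s2.
From s2 via ϵ: add s11.
From s11 via ϵ: add s4, s5, s6, s7.
No new states can be added; the closed set is {s0, s2, s4, s5, s6, s7, s10, s11}.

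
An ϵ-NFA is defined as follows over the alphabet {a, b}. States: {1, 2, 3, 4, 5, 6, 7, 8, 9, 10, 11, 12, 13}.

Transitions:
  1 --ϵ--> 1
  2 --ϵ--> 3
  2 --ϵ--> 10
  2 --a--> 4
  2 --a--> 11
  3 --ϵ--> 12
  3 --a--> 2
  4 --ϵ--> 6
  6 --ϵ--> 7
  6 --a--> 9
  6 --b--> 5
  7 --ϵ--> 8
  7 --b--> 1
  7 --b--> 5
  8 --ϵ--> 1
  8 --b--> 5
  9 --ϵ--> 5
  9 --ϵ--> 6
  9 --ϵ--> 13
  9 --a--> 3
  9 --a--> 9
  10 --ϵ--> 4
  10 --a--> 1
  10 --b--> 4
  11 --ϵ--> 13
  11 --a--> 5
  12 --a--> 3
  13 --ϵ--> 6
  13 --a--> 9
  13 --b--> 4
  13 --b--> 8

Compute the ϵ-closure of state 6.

{1, 6, 7, 8}

Start with {6}.
From 6 via ϵ: add 7.
From 7 via ϵ: add 8.
From 8 via ϵ: add 1.
No new states can be added; the closed set is {1, 6, 7, 8}.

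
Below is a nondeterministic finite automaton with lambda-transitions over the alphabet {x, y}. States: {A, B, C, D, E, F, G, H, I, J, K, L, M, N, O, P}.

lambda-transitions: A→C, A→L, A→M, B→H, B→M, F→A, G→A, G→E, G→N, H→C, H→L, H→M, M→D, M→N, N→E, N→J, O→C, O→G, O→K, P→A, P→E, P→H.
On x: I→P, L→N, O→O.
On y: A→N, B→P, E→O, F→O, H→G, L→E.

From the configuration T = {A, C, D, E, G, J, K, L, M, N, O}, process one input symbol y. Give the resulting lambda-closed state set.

{A, C, D, E, G, J, K, L, M, N, O}

A on y → {N}.
E on y → {O}.
L on y → {E}.
No y-transition from C, D, G, J, K, M, N, O.
Union after reading y: {E, N, O}.
Now take the lambda-closure:
From N via lambda: add J.
From O via lambda: add C, G, K.
From G via lambda: add A.
From A via lambda: add L, M.
From M via lambda: add D.
No new states can be added; the closed set is {A, C, D, E, G, J, K, L, M, N, O}.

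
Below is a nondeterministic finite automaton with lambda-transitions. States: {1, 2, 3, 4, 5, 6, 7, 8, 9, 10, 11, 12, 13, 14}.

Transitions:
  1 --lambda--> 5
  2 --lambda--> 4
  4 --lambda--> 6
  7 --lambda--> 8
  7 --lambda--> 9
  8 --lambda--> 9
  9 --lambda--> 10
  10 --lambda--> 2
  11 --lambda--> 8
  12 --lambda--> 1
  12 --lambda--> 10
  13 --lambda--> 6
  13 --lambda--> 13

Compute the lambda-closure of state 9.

{2, 4, 6, 9, 10}

Start with {9}.
From 9 via lambda: add 10.
From 10 via lambda: add 2.
From 2 via lambda: add 4.
From 4 via lambda: add 6.
No new states can be added; the closed set is {2, 4, 6, 9, 10}.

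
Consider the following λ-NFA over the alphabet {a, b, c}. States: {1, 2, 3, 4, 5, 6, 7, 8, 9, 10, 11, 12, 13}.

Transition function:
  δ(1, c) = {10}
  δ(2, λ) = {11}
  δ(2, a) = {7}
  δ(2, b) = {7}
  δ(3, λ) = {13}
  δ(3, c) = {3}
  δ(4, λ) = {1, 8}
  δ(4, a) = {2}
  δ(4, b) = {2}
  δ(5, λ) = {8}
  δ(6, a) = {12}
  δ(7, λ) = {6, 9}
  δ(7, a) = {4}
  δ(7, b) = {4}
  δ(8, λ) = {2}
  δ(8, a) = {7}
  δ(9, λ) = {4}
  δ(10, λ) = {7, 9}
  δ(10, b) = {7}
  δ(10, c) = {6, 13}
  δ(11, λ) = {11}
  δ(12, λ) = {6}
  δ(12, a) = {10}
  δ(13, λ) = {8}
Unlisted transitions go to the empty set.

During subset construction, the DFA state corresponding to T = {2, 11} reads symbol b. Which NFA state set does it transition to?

{1, 2, 4, 6, 7, 8, 9, 11}

2 on b → {7}.
No b-transition from 11.
Union after reading b: {7}.
Now take the λ-closure:
From 7 via λ: add 6, 9.
From 9 via λ: add 4.
From 4 via λ: add 1, 8.
From 8 via λ: add 2.
From 2 via λ: add 11.
No new states can be added; the closed set is {1, 2, 4, 6, 7, 8, 9, 11}.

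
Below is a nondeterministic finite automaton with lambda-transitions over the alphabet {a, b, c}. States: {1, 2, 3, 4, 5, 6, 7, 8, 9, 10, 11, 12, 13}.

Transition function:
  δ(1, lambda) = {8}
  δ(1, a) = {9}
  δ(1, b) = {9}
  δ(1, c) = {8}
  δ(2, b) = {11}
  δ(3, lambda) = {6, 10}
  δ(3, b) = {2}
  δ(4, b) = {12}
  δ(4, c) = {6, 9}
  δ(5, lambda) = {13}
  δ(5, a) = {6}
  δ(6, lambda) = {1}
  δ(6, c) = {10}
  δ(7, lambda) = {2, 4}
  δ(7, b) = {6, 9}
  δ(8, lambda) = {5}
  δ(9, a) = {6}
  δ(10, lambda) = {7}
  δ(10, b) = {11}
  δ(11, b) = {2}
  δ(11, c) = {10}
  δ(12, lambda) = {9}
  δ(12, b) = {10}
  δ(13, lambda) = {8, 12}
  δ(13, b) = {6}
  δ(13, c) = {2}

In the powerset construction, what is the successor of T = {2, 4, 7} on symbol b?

2 on b → {11}.
4 on b → {12}.
7 on b → {6, 9}.
Union after reading b: {6, 9, 11, 12}.
Now take the lambda-closure:
From 6 via lambda: add 1.
From 1 via lambda: add 8.
From 8 via lambda: add 5.
From 5 via lambda: add 13.
No new states can be added; the closed set is {1, 5, 6, 8, 9, 11, 12, 13}.

{1, 5, 6, 8, 9, 11, 12, 13}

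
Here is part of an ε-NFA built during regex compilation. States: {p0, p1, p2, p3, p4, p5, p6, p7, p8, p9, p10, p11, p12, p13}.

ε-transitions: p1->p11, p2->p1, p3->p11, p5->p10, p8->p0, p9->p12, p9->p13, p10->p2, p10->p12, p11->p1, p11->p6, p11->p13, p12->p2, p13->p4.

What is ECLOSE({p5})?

Start with {p5}.
From p5 via ε: add p10.
From p10 via ε: add p2, p12.
From p2 via ε: add p1.
From p1 via ε: add p11.
From p11 via ε: add p6, p13.
From p13 via ε: add p4.
No new states can be added; the closed set is {p1, p2, p4, p5, p6, p10, p11, p12, p13}.

{p1, p2, p4, p5, p6, p10, p11, p12, p13}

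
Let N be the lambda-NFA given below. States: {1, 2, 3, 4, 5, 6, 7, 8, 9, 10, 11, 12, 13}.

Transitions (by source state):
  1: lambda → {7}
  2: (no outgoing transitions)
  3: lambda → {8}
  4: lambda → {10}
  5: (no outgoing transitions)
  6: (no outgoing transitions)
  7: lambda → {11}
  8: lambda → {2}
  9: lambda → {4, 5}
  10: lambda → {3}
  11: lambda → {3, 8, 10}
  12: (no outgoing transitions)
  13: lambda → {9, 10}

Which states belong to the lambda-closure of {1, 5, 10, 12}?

{1, 2, 3, 5, 7, 8, 10, 11, 12}

Start with {1, 5, 10, 12}.
From 1 via lambda: add 7.
From 10 via lambda: add 3.
From 3 via lambda: add 8.
From 7 via lambda: add 11.
From 8 via lambda: add 2.
No new states can be added; the closed set is {1, 2, 3, 5, 7, 8, 10, 11, 12}.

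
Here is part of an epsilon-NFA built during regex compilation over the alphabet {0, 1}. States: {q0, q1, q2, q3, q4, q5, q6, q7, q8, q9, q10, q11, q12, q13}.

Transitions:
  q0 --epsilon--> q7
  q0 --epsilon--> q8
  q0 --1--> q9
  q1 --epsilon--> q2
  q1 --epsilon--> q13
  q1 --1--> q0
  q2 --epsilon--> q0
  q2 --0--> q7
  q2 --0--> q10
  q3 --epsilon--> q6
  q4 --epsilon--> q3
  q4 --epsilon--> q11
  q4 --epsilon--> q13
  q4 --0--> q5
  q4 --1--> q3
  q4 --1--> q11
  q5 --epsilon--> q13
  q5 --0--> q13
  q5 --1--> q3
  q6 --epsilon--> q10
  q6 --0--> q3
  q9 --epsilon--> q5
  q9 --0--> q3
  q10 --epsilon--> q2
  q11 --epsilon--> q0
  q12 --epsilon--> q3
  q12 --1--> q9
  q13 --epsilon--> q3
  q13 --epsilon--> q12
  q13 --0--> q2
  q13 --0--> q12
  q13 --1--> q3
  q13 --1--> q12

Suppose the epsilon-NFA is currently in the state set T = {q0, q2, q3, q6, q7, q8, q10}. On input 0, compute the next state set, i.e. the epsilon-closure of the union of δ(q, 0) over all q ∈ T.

q2 on 0 → {q7, q10}.
q6 on 0 → {q3}.
No 0-transition from q0, q3, q7, q8, q10.
Union after reading 0: {q3, q7, q10}.
Now take the epsilon-closure:
From q3 via epsilon: add q6.
From q10 via epsilon: add q2.
From q2 via epsilon: add q0.
From q0 via epsilon: add q8.
No new states can be added; the closed set is {q0, q2, q3, q6, q7, q8, q10}.

{q0, q2, q3, q6, q7, q8, q10}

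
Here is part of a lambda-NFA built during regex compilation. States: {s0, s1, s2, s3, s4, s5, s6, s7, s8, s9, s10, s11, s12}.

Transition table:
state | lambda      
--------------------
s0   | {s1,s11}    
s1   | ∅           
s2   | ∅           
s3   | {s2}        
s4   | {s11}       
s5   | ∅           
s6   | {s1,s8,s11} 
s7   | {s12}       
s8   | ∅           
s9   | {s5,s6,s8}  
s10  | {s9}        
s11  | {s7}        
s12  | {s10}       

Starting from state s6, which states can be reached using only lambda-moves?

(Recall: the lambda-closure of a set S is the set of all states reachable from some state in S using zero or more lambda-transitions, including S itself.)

{s1, s5, s6, s7, s8, s9, s10, s11, s12}

Start with {s6}.
From s6 via lambda: add s1, s8, s11.
From s11 via lambda: add s7.
From s7 via lambda: add s12.
From s12 via lambda: add s10.
From s10 via lambda: add s9.
From s9 via lambda: add s5.
No new states can be added; the closed set is {s1, s5, s6, s7, s8, s9, s10, s11, s12}.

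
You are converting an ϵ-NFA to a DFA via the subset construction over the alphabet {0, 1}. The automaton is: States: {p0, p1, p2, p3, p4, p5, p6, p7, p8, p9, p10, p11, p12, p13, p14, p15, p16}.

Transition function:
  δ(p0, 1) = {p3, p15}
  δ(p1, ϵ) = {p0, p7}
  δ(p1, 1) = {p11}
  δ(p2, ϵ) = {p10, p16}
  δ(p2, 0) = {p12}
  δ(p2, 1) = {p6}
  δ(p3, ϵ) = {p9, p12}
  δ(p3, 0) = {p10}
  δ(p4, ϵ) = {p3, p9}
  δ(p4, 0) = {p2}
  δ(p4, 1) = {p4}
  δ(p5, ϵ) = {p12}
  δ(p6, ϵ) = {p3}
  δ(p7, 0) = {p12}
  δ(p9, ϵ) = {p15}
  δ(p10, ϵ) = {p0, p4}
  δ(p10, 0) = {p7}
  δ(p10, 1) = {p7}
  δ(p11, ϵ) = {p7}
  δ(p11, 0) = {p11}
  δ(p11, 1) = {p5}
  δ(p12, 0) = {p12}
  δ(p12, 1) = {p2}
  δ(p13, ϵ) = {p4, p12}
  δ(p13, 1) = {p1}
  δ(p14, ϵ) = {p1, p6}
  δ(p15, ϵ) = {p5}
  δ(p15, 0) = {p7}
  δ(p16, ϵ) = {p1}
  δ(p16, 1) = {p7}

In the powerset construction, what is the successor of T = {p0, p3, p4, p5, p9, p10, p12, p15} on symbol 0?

{p0, p1, p2, p3, p4, p5, p7, p9, p10, p12, p15, p16}

p3 on 0 → {p10}.
p4 on 0 → {p2}.
p10 on 0 → {p7}.
p12 on 0 → {p12}.
p15 on 0 → {p7}.
No 0-transition from p0, p5, p9.
Union after reading 0: {p2, p7, p10, p12}.
Now take the ϵ-closure:
From p2 via ϵ: add p16.
From p10 via ϵ: add p0, p4.
From p4 via ϵ: add p3, p9.
From p16 via ϵ: add p1.
From p9 via ϵ: add p15.
From p15 via ϵ: add p5.
No new states can be added; the closed set is {p0, p1, p2, p3, p4, p5, p7, p9, p10, p12, p15, p16}.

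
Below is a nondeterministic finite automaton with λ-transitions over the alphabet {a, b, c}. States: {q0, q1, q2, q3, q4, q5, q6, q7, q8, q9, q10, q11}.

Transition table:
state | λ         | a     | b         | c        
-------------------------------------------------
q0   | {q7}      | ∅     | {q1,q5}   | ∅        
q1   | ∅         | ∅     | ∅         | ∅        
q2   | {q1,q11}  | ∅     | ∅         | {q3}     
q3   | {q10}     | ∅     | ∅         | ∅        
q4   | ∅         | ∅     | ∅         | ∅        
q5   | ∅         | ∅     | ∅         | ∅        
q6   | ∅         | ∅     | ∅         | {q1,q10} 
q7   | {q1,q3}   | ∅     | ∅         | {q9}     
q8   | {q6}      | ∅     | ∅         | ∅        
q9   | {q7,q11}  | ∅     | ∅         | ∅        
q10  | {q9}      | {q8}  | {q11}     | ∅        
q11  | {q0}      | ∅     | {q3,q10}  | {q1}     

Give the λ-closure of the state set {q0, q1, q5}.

Start with {q0, q1, q5}.
From q0 via λ: add q7.
From q7 via λ: add q3.
From q3 via λ: add q10.
From q10 via λ: add q9.
From q9 via λ: add q11.
No new states can be added; the closed set is {q0, q1, q3, q5, q7, q9, q10, q11}.

{q0, q1, q3, q5, q7, q9, q10, q11}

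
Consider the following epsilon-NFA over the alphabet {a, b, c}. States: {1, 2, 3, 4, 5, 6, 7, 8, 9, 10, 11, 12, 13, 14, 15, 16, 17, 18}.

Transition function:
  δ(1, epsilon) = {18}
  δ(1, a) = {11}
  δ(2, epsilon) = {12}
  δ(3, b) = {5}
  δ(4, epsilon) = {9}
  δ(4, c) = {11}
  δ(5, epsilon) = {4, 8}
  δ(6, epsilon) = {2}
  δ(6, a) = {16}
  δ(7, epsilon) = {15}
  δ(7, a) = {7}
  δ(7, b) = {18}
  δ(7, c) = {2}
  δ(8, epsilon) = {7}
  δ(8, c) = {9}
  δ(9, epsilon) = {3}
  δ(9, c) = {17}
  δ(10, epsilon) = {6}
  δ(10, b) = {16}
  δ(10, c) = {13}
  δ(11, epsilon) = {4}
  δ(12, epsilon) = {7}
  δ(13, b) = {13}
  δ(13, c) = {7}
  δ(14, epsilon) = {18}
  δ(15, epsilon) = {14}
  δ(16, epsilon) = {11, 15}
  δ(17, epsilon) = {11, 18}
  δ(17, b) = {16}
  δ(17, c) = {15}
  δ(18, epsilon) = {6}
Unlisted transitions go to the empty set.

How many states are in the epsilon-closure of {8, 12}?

8

Start with {8, 12}.
From 8 via epsilon: add 7.
From 7 via epsilon: add 15.
From 15 via epsilon: add 14.
From 14 via epsilon: add 18.
From 18 via epsilon: add 6.
From 6 via epsilon: add 2.
epsilon-closure = {2, 6, 7, 8, 12, 14, 15, 18}, which has 8 states.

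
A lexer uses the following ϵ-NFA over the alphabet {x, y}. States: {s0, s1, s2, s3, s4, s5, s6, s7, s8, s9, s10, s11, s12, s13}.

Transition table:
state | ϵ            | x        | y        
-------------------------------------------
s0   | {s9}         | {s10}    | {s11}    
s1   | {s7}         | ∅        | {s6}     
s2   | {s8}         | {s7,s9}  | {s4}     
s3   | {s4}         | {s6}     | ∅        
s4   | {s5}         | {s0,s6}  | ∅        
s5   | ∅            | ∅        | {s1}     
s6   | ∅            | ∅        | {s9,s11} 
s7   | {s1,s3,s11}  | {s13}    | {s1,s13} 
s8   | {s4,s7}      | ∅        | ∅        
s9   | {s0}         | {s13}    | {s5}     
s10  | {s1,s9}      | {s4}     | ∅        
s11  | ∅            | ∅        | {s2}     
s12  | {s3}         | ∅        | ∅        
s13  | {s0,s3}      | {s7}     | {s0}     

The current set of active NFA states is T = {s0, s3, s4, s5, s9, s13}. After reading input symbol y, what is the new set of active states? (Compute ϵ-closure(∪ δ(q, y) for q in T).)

{s0, s1, s3, s4, s5, s7, s9, s11}

s0 on y → {s11}.
s5 on y → {s1}.
s9 on y → {s5}.
s13 on y → {s0}.
No y-transition from s3, s4.
Union after reading y: {s0, s1, s5, s11}.
Now take the ϵ-closure:
From s0 via ϵ: add s9.
From s1 via ϵ: add s7.
From s7 via ϵ: add s3.
From s3 via ϵ: add s4.
No new states can be added; the closed set is {s0, s1, s3, s4, s5, s7, s9, s11}.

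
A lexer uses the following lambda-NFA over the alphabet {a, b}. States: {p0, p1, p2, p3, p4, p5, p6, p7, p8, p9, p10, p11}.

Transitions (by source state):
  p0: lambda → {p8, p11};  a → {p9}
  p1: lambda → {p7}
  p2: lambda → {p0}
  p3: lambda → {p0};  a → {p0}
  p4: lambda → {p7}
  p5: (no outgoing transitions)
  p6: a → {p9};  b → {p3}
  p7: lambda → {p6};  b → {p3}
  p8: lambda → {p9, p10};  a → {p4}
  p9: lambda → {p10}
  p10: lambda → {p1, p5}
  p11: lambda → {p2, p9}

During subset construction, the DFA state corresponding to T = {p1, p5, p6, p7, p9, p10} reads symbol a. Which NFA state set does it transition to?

p6 on a → {p9}.
No a-transition from p1, p5, p7, p9, p10.
Union after reading a: {p9}.
Now take the lambda-closure:
From p9 via lambda: add p10.
From p10 via lambda: add p1, p5.
From p1 via lambda: add p7.
From p7 via lambda: add p6.
No new states can be added; the closed set is {p1, p5, p6, p7, p9, p10}.

{p1, p5, p6, p7, p9, p10}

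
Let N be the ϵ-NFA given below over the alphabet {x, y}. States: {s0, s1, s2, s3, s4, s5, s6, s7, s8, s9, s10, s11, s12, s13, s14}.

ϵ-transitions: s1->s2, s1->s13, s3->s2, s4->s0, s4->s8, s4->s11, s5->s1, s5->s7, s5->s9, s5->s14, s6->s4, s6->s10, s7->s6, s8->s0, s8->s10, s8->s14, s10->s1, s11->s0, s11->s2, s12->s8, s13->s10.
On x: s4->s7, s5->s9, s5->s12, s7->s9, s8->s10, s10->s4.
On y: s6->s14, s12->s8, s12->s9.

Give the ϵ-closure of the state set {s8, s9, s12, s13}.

{s0, s1, s2, s8, s9, s10, s12, s13, s14}

Start with {s8, s9, s12, s13}.
From s8 via ϵ: add s0, s10, s14.
From s10 via ϵ: add s1.
From s1 via ϵ: add s2.
No new states can be added; the closed set is {s0, s1, s2, s8, s9, s10, s12, s13, s14}.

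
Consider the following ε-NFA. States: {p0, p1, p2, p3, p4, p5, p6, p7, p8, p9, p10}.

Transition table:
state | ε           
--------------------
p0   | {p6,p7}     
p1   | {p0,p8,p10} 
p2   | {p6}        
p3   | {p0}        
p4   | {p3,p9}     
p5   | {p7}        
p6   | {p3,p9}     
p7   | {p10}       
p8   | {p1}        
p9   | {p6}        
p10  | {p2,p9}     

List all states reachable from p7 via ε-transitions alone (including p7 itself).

Start with {p7}.
From p7 via ε: add p10.
From p10 via ε: add p2, p9.
From p2 via ε: add p6.
From p6 via ε: add p3.
From p3 via ε: add p0.
No new states can be added; the closed set is {p0, p2, p3, p6, p7, p9, p10}.

{p0, p2, p3, p6, p7, p9, p10}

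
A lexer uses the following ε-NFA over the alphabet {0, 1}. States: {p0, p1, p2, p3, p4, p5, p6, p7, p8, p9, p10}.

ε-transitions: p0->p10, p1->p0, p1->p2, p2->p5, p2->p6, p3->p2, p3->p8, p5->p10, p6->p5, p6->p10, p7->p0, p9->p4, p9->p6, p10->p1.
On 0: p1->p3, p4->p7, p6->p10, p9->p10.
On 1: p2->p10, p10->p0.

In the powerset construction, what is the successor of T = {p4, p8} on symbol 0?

{p0, p1, p2, p5, p6, p7, p10}

p4 on 0 → {p7}.
No 0-transition from p8.
Union after reading 0: {p7}.
Now take the ε-closure:
From p7 via ε: add p0.
From p0 via ε: add p10.
From p10 via ε: add p1.
From p1 via ε: add p2.
From p2 via ε: add p5, p6.
No new states can be added; the closed set is {p0, p1, p2, p5, p6, p7, p10}.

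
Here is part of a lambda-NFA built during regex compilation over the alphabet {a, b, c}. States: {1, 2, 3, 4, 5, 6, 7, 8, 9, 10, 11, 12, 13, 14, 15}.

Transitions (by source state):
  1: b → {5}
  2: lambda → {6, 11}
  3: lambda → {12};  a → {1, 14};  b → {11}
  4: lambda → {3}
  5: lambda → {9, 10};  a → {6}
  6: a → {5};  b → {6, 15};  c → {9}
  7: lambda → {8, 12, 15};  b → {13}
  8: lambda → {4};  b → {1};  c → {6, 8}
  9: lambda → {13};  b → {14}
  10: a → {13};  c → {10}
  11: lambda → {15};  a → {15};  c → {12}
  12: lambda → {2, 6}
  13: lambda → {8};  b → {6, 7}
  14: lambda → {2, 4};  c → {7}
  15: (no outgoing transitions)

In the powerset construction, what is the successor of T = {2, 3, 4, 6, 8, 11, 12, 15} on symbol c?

{2, 3, 4, 6, 8, 9, 11, 12, 13, 15}

6 on c → {9}.
8 on c → {6, 8}.
11 on c → {12}.
No c-transition from 2, 3, 4, 12, 15.
Union after reading c: {6, 8, 9, 12}.
Now take the lambda-closure:
From 8 via lambda: add 4.
From 9 via lambda: add 13.
From 12 via lambda: add 2.
From 2 via lambda: add 11.
From 4 via lambda: add 3.
From 11 via lambda: add 15.
No new states can be added; the closed set is {2, 3, 4, 6, 8, 9, 11, 12, 13, 15}.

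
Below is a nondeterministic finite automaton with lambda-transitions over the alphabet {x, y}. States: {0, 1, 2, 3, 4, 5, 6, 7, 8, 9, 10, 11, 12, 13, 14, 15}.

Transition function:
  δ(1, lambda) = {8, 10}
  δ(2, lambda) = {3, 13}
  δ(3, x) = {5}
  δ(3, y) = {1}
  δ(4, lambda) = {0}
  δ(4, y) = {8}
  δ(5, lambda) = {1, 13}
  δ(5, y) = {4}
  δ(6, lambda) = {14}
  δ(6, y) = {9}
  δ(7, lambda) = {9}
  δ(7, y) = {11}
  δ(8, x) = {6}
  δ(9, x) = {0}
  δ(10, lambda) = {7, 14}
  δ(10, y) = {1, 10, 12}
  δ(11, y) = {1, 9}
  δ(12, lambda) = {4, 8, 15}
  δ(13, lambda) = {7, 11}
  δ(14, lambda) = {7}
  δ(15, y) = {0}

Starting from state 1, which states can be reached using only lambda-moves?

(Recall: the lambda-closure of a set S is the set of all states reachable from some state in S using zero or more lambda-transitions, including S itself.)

{1, 7, 8, 9, 10, 14}

Start with {1}.
From 1 via lambda: add 8, 10.
From 10 via lambda: add 7, 14.
From 7 via lambda: add 9.
No new states can be added; the closed set is {1, 7, 8, 9, 10, 14}.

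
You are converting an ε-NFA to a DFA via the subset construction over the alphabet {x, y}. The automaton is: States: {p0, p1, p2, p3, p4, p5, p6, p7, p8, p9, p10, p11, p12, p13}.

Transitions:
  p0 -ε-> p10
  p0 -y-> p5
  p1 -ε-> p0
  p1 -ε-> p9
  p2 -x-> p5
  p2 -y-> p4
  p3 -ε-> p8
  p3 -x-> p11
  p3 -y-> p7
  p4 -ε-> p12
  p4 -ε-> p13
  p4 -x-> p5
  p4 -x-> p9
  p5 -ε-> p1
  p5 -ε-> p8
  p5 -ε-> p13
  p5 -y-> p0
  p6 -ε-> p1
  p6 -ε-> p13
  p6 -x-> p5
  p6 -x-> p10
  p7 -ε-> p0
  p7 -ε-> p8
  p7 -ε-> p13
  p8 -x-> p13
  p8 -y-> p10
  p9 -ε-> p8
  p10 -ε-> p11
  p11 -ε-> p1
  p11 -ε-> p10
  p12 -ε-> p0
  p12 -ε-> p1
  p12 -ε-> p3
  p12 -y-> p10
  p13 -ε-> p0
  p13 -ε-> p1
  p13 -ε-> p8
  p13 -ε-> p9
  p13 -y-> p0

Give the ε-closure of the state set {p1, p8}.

{p0, p1, p8, p9, p10, p11}

Start with {p1, p8}.
From p1 via ε: add p0, p9.
From p0 via ε: add p10.
From p10 via ε: add p11.
No new states can be added; the closed set is {p0, p1, p8, p9, p10, p11}.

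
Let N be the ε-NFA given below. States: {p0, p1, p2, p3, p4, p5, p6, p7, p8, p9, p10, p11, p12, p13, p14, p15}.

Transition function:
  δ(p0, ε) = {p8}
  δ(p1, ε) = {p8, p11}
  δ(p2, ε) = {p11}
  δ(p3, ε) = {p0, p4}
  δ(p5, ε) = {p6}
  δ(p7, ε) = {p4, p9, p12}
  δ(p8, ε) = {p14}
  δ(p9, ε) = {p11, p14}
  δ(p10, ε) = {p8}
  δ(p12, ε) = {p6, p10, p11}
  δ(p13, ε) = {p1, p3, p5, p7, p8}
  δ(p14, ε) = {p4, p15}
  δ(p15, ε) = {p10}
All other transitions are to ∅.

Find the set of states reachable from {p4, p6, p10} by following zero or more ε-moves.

Start with {p4, p6, p10}.
From p10 via ε: add p8.
From p8 via ε: add p14.
From p14 via ε: add p15.
No new states can be added; the closed set is {p4, p6, p8, p10, p14, p15}.

{p4, p6, p8, p10, p14, p15}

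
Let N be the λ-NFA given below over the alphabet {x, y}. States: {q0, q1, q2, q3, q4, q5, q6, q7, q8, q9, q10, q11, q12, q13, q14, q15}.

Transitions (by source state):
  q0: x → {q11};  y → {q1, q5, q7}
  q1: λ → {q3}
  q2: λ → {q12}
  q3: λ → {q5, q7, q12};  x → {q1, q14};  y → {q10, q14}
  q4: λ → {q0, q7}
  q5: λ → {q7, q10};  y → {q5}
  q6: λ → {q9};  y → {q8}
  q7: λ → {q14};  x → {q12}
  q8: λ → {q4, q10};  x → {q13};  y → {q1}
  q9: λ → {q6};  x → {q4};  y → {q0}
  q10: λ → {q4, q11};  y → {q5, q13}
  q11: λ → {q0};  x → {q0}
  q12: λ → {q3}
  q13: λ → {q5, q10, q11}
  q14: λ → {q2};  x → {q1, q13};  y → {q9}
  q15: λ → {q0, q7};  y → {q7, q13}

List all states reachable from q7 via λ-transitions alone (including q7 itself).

Start with {q7}.
From q7 via λ: add q14.
From q14 via λ: add q2.
From q2 via λ: add q12.
From q12 via λ: add q3.
From q3 via λ: add q5.
From q5 via λ: add q10.
From q10 via λ: add q4, q11.
From q4 via λ: add q0.
No new states can be added; the closed set is {q0, q2, q3, q4, q5, q7, q10, q11, q12, q14}.

{q0, q2, q3, q4, q5, q7, q10, q11, q12, q14}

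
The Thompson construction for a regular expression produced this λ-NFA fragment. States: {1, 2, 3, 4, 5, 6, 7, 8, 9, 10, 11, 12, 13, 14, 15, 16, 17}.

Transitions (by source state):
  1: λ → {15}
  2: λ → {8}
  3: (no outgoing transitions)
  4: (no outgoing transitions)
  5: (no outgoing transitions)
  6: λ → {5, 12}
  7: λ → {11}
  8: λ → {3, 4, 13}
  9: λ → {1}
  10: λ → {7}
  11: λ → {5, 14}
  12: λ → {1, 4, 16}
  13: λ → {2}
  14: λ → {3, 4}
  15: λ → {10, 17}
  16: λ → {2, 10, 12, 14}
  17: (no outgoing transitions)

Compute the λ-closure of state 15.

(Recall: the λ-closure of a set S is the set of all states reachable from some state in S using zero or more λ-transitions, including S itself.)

{3, 4, 5, 7, 10, 11, 14, 15, 17}

Start with {15}.
From 15 via λ: add 10, 17.
From 10 via λ: add 7.
From 7 via λ: add 11.
From 11 via λ: add 5, 14.
From 14 via λ: add 3, 4.
No new states can be added; the closed set is {3, 4, 5, 7, 10, 11, 14, 15, 17}.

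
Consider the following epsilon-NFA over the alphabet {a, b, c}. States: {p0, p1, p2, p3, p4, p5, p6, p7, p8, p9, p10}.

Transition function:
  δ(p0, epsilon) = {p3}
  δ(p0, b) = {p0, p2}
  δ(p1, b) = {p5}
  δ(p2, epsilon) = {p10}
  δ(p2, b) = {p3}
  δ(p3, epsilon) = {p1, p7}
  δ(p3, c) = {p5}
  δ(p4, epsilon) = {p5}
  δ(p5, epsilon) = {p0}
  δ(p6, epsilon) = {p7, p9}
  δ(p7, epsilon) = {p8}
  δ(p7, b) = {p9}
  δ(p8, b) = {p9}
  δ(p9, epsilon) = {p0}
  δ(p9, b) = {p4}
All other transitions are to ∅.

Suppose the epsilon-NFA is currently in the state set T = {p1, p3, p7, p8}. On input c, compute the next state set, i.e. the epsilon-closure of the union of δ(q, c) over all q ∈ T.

p3 on c → {p5}.
No c-transition from p1, p7, p8.
Union after reading c: {p5}.
Now take the epsilon-closure:
From p5 via epsilon: add p0.
From p0 via epsilon: add p3.
From p3 via epsilon: add p1, p7.
From p7 via epsilon: add p8.
No new states can be added; the closed set is {p0, p1, p3, p5, p7, p8}.

{p0, p1, p3, p5, p7, p8}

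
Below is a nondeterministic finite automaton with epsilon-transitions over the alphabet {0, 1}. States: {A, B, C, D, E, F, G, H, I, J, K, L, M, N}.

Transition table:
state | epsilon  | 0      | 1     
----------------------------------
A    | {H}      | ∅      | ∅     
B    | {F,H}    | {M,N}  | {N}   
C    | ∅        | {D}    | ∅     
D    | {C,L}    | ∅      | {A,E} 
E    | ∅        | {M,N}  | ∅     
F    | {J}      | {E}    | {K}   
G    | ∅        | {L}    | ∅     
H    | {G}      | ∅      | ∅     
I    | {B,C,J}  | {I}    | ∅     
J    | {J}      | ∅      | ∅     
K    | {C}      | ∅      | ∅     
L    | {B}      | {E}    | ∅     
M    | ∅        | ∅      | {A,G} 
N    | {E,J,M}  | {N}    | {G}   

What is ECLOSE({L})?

{B, F, G, H, J, L}

Start with {L}.
From L via epsilon: add B.
From B via epsilon: add F, H.
From F via epsilon: add J.
From H via epsilon: add G.
No new states can be added; the closed set is {B, F, G, H, J, L}.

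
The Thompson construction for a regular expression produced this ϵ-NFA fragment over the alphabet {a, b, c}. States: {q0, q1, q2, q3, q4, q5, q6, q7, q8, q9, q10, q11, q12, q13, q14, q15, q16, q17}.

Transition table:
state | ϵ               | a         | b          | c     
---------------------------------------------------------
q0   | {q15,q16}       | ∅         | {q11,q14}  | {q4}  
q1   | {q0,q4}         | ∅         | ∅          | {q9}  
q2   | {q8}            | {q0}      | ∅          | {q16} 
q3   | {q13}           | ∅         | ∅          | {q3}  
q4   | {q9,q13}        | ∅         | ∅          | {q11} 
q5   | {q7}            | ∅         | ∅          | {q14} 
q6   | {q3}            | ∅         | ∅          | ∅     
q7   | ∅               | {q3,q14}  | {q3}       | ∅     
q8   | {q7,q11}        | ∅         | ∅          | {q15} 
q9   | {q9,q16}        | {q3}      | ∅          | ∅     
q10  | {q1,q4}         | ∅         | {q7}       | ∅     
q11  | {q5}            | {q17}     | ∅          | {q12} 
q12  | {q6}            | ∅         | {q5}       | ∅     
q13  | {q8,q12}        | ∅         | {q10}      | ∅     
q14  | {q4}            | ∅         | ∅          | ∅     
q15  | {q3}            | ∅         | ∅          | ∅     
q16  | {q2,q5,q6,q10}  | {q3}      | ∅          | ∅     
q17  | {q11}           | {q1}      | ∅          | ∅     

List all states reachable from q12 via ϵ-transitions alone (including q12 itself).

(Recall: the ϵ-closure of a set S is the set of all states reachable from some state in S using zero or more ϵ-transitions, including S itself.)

Start with {q12}.
From q12 via ϵ: add q6.
From q6 via ϵ: add q3.
From q3 via ϵ: add q13.
From q13 via ϵ: add q8.
From q8 via ϵ: add q7, q11.
From q11 via ϵ: add q5.
No new states can be added; the closed set is {q3, q5, q6, q7, q8, q11, q12, q13}.

{q3, q5, q6, q7, q8, q11, q12, q13}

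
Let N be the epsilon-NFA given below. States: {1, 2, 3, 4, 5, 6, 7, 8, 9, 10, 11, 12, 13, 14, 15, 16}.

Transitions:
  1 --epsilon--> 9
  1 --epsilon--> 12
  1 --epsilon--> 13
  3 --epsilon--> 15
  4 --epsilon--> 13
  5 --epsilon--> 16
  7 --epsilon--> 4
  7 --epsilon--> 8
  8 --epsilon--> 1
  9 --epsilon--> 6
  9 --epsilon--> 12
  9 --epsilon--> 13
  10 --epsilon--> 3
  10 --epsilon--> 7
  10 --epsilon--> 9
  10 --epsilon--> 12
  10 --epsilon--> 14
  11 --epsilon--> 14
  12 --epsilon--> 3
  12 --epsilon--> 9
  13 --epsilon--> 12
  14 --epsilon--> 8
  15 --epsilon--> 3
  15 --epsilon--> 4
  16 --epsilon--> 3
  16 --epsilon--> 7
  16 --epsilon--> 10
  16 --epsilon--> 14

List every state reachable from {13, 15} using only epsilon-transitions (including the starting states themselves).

{3, 4, 6, 9, 12, 13, 15}

Start with {13, 15}.
From 13 via epsilon: add 12.
From 15 via epsilon: add 3, 4.
From 12 via epsilon: add 9.
From 9 via epsilon: add 6.
No new states can be added; the closed set is {3, 4, 6, 9, 12, 13, 15}.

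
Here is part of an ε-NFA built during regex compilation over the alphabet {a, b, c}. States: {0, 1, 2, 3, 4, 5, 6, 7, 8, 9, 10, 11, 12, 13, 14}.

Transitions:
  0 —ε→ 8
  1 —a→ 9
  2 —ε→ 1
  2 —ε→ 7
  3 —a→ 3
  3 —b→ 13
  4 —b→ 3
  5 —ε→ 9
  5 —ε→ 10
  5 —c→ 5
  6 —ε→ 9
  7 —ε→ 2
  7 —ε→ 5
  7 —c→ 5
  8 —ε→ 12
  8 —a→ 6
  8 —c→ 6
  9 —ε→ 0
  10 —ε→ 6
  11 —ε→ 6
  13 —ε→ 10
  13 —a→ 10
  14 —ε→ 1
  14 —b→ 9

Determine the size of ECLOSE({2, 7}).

Start with {2, 7}.
From 2 via ε: add 1.
From 7 via ε: add 5.
From 5 via ε: add 9, 10.
From 9 via ε: add 0.
From 10 via ε: add 6.
From 0 via ε: add 8.
From 8 via ε: add 12.
ε-closure = {0, 1, 2, 5, 6, 7, 8, 9, 10, 12}, which has 10 states.

10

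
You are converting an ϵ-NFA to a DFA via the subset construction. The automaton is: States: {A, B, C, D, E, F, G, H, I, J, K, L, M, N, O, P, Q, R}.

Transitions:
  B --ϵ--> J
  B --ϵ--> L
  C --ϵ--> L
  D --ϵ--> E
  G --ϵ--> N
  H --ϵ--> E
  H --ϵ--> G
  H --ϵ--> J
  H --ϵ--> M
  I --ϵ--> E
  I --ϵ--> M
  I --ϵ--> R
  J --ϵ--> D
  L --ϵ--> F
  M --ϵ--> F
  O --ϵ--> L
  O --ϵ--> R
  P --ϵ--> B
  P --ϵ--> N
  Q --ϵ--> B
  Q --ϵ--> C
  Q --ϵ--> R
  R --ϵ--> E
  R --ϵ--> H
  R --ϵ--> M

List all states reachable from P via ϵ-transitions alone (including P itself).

{B, D, E, F, J, L, N, P}

Start with {P}.
From P via ϵ: add B, N.
From B via ϵ: add J, L.
From J via ϵ: add D.
From L via ϵ: add F.
From D via ϵ: add E.
No new states can be added; the closed set is {B, D, E, F, J, L, N, P}.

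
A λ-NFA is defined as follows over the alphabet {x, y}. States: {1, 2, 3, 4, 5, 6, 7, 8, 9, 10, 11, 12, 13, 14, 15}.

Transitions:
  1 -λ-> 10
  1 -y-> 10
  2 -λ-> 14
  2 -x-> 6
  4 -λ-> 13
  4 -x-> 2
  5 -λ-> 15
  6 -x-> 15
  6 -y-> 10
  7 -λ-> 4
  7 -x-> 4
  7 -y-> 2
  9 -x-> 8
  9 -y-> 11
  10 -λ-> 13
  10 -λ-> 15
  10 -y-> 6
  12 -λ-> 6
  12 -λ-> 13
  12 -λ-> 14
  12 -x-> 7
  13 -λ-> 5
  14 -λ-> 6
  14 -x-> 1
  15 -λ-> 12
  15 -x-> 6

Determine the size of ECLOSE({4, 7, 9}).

9

Start with {4, 7, 9}.
From 4 via λ: add 13.
From 13 via λ: add 5.
From 5 via λ: add 15.
From 15 via λ: add 12.
From 12 via λ: add 6, 14.
λ-closure = {4, 5, 6, 7, 9, 12, 13, 14, 15}, which has 9 states.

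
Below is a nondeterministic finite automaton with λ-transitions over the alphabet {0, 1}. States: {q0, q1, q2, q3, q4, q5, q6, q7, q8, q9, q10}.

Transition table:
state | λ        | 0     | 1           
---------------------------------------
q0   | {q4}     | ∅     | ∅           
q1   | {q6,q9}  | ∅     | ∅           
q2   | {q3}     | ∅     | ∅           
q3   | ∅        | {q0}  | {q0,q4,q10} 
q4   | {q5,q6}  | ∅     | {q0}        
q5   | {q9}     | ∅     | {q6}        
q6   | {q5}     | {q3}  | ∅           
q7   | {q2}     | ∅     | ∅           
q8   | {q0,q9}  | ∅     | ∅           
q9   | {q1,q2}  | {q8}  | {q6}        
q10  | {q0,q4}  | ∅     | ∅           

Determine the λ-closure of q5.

Start with {q5}.
From q5 via λ: add q9.
From q9 via λ: add q1, q2.
From q1 via λ: add q6.
From q2 via λ: add q3.
No new states can be added; the closed set is {q1, q2, q3, q5, q6, q9}.

{q1, q2, q3, q5, q6, q9}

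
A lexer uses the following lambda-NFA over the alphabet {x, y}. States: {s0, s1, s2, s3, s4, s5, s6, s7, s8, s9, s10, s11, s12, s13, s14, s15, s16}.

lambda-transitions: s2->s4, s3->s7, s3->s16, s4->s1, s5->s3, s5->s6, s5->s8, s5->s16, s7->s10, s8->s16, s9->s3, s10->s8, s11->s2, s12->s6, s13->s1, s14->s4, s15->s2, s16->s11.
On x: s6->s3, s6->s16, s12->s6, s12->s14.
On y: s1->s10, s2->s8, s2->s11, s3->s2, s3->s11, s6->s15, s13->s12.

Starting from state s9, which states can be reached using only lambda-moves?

Start with {s9}.
From s9 via lambda: add s3.
From s3 via lambda: add s7, s16.
From s7 via lambda: add s10.
From s16 via lambda: add s11.
From s10 via lambda: add s8.
From s11 via lambda: add s2.
From s2 via lambda: add s4.
From s4 via lambda: add s1.
No new states can be added; the closed set is {s1, s2, s3, s4, s7, s8, s9, s10, s11, s16}.

{s1, s2, s3, s4, s7, s8, s9, s10, s11, s16}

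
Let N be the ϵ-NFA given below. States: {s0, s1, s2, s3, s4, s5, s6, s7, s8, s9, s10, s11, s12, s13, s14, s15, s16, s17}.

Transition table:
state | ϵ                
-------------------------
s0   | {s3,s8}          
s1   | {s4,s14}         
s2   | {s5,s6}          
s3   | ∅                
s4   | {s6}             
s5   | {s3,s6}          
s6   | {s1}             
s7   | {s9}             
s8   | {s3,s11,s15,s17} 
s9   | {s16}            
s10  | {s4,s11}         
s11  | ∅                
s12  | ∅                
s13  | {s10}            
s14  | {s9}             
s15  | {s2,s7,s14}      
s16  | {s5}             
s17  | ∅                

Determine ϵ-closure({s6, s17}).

{s1, s3, s4, s5, s6, s9, s14, s16, s17}

Start with {s6, s17}.
From s6 via ϵ: add s1.
From s1 via ϵ: add s4, s14.
From s14 via ϵ: add s9.
From s9 via ϵ: add s16.
From s16 via ϵ: add s5.
From s5 via ϵ: add s3.
No new states can be added; the closed set is {s1, s3, s4, s5, s6, s9, s14, s16, s17}.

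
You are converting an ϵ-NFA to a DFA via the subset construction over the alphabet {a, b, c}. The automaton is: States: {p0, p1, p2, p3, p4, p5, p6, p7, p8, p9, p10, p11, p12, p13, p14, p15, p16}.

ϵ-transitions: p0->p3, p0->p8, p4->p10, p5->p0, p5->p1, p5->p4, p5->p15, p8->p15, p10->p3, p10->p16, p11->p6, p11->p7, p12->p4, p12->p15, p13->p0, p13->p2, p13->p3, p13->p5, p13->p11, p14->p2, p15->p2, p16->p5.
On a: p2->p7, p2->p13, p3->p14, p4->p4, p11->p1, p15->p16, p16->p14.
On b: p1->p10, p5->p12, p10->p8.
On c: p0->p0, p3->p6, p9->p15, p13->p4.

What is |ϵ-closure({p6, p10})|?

11

Start with {p6, p10}.
From p10 via ϵ: add p3, p16.
From p16 via ϵ: add p5.
From p5 via ϵ: add p0, p1, p4, p15.
From p0 via ϵ: add p8.
From p15 via ϵ: add p2.
ϵ-closure = {p0, p1, p2, p3, p4, p5, p6, p8, p10, p15, p16}, which has 11 states.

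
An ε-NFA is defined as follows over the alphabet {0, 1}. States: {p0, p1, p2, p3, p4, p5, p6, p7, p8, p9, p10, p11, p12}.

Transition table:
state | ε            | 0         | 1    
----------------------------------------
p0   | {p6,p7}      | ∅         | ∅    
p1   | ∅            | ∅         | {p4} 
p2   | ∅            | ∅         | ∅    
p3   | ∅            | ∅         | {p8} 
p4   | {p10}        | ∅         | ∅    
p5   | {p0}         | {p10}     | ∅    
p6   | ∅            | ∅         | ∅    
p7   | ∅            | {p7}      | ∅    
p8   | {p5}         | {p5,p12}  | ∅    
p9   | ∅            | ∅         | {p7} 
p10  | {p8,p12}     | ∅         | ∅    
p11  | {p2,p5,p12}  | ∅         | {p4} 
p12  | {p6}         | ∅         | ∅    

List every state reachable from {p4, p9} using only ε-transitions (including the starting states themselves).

{p0, p4, p5, p6, p7, p8, p9, p10, p12}

Start with {p4, p9}.
From p4 via ε: add p10.
From p10 via ε: add p8, p12.
From p8 via ε: add p5.
From p12 via ε: add p6.
From p5 via ε: add p0.
From p0 via ε: add p7.
No new states can be added; the closed set is {p0, p4, p5, p6, p7, p8, p9, p10, p12}.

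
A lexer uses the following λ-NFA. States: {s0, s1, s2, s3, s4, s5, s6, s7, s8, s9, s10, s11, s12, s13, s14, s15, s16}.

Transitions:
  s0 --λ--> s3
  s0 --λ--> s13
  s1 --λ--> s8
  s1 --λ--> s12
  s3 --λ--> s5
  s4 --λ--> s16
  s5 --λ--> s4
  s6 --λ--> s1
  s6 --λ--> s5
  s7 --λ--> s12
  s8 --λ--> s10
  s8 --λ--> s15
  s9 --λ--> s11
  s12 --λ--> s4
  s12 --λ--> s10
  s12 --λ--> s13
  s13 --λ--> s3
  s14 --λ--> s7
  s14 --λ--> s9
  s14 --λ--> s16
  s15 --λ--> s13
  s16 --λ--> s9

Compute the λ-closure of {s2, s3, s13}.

{s2, s3, s4, s5, s9, s11, s13, s16}

Start with {s2, s3, s13}.
From s3 via λ: add s5.
From s5 via λ: add s4.
From s4 via λ: add s16.
From s16 via λ: add s9.
From s9 via λ: add s11.
No new states can be added; the closed set is {s2, s3, s4, s5, s9, s11, s13, s16}.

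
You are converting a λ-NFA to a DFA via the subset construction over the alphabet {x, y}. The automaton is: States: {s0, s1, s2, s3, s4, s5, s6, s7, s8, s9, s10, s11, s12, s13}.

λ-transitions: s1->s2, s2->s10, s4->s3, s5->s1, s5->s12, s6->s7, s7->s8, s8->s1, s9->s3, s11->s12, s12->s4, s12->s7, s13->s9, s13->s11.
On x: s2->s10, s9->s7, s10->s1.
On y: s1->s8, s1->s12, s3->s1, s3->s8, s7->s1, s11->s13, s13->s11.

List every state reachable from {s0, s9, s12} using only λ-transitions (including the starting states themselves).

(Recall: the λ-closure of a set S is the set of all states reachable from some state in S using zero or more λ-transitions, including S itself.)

Start with {s0, s9, s12}.
From s9 via λ: add s3.
From s12 via λ: add s4, s7.
From s7 via λ: add s8.
From s8 via λ: add s1.
From s1 via λ: add s2.
From s2 via λ: add s10.
No new states can be added; the closed set is {s0, s1, s2, s3, s4, s7, s8, s9, s10, s12}.

{s0, s1, s2, s3, s4, s7, s8, s9, s10, s12}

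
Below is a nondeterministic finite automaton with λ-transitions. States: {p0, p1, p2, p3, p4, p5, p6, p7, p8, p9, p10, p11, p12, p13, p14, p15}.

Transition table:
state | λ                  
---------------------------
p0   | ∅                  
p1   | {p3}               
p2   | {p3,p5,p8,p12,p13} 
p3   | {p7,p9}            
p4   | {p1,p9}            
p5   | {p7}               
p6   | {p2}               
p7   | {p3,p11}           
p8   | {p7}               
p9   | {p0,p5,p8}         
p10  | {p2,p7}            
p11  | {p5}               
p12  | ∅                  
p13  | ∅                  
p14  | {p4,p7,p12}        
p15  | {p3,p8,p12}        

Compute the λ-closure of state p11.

{p0, p3, p5, p7, p8, p9, p11}

Start with {p11}.
From p11 via λ: add p5.
From p5 via λ: add p7.
From p7 via λ: add p3.
From p3 via λ: add p9.
From p9 via λ: add p0, p8.
No new states can be added; the closed set is {p0, p3, p5, p7, p8, p9, p11}.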